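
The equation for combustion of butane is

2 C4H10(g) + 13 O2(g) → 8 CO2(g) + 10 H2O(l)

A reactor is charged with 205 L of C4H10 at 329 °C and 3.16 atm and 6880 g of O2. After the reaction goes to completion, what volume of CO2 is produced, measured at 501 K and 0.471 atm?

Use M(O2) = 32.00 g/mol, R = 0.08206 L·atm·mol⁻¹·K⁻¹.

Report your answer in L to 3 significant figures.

n(C4H10) = PV/RT = (3.16 × 205) / (0.08206 × 602.15) = 13.11 mol
n(O2) = 6880 / 32.00 = 215.0 mol
For 13.11 mol C4H10, stoichiometry requires (13/2) × 13.11 = 85.22 mol O2; 215.0 mol is available, so C4H10 is limiting.
n(CO2) = (8/2) × 13.11 = 52.44 mol
V(CO2) = nRT/P = 52.44 × 0.08206 × 501 / 0.471 = 4577 L

4580 L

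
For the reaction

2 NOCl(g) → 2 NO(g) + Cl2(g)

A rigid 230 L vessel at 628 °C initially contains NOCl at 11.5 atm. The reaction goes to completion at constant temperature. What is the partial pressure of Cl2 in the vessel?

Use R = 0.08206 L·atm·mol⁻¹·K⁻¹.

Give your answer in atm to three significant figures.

5.75 atm

n(NOCl)₀ = PV/RT = (11.5 × 230) / (0.08206 × 901.15) = 35.77 mol
n(Cl2) = (1/2) × 35.77 = 17.89 mol
P(Cl2) = nRT/V = 17.89 × 0.08206 × 901.15 / 230 = 5.752 atm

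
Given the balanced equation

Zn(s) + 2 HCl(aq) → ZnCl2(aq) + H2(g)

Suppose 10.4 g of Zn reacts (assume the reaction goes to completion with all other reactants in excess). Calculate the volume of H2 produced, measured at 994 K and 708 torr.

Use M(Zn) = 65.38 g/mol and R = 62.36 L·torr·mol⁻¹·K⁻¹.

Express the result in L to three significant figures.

n(Zn) = 10.40 / 65.38 = 0.1591 mol
n(H2) = (1/1) × 0.1591 = 0.1591 mol
V = nRT/P = 0.1591 × 62.36 × 994 / 708 = 13.93 L

13.9 L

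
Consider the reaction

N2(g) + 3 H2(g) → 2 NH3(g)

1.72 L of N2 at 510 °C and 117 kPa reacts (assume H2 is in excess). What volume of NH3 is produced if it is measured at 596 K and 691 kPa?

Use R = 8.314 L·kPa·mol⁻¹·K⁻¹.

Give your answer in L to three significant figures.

0.443 L

n(N2) = PV/RT = (117 × 1.72) / (8.314 × 783.15) = 0.03091 mol
n(NH3) = (2/1) × 0.03091 = 0.06182 mol
V = nRT/P = 0.06182 × 8.314 × 596 / 691 = 0.4433 L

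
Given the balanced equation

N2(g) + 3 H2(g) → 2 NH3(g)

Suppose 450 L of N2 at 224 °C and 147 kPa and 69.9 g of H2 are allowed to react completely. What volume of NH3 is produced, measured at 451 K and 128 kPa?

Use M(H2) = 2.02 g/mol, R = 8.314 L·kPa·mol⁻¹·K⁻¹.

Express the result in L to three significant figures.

676 L

n(N2) = PV/RT = (147 × 450) / (8.314 × 497.15) = 16.00 mol
n(H2) = 69.9 / 2.02 = 34.60 mol
For 16.00 mol N2, stoichiometry requires (3/1) × 16.00 = 48.00 mol H2; 34.60 mol is available, so H2 is limiting.
n(NH3) = (2/3) × 34.60 = 23.07 mol
V(NH3) = nRT/P = 23.07 × 8.314 × 451 / 128 = 675.8 L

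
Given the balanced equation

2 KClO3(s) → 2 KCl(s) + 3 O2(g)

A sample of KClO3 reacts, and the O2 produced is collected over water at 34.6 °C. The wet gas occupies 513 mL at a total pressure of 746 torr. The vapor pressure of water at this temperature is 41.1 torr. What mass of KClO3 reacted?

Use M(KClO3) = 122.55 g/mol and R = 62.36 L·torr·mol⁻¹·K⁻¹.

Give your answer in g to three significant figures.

1.54 g

P(O2) = 746 − 41.1 = 704.9 torr
n(O2) = PV/RT = (704.9 × 0.5130) / (62.36 × 307.75) = 0.01884 mol
n(KClO3) = (2/3) × 0.01884 = 0.01256 mol
m(KClO3) = 0.01256 × 122.55 = 1.539 g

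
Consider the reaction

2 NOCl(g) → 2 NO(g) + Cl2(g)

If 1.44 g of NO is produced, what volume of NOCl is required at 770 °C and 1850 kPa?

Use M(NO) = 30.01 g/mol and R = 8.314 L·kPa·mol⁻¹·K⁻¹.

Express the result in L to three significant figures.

n(NO) = 1.440 / 30.01 = 0.04798 mol
n(NOCl) = (2/2) × 0.04798 = 0.04798 mol
V = nRT/P = 0.04798 × 8.314 × 1043.15 / 1850 = 0.2249 L

0.225 L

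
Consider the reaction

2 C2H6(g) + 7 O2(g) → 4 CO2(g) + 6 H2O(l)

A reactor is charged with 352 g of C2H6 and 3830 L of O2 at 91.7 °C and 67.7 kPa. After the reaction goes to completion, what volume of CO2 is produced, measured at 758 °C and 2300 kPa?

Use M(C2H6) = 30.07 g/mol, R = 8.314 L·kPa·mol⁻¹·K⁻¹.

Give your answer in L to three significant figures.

n(C2H6) = 352 / 30.07 = 11.71 mol
n(O2) = PV/RT = (67.7 × 3830) / (8.314 × 364.85) = 85.48 mol
For 11.71 mol C2H6, stoichiometry requires (7/2) × 11.71 = 40.98 mol O2; 85.48 mol is available, so C2H6 is limiting.
n(CO2) = (4/2) × 11.71 = 23.42 mol
V(CO2) = nRT/P = 23.42 × 8.314 × 1031.15 / 2300 = 87.30 L

87.3 L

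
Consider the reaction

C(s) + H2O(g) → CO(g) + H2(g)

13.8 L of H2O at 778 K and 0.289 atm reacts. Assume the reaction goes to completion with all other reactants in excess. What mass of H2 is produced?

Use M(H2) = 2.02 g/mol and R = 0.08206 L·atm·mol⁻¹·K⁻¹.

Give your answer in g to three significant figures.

n(H2O) = PV/RT = (0.289 × 13.8) / (0.08206 × 778) = 0.06247 mol
n(H2) = (1/1) × 0.06247 = 0.06247 mol
m(H2) = 0.06247 × 2.02 = 0.1262 g

0.126 g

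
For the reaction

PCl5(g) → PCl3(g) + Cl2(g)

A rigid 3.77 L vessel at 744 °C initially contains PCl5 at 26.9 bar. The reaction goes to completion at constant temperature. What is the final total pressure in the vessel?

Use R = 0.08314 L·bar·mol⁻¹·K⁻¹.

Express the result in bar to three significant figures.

53.8 bar

Since T and V are fixed, P_final/P_initial = n_final/n_initial = 2/1.
P_final = (2/1) × 26.9 = 53.80 bar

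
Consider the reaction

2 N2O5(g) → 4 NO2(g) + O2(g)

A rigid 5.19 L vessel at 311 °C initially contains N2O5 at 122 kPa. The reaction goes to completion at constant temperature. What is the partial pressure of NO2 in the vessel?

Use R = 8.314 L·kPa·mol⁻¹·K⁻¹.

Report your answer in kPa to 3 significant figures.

n(N2O5)₀ = PV/RT = (122 × 5.19) / (8.314 × 584.15) = 0.1304 mol
n(NO2) = (4/2) × 0.1304 = 0.2608 mol
P(NO2) = nRT/V = 0.2608 × 8.314 × 584.15 / 5.19 = 244.0 kPa

244 kPa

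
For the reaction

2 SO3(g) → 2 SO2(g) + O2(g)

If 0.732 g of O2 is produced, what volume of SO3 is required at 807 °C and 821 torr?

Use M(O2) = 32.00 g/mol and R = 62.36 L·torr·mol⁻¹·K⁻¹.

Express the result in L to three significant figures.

n(O2) = 0.7320 / 32.00 = 0.02287 mol
n(SO3) = (2/1) × 0.02287 = 0.04574 mol
V = nRT/P = 0.04574 × 62.36 × 1080.15 / 821 = 3.753 L

3.75 L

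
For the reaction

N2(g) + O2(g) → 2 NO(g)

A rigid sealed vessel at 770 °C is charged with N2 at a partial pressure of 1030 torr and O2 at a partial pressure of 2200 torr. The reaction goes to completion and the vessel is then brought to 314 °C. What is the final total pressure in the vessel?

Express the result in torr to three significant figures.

At constant V, partial pressures at 770 °C are proportional to moles, so apply stoichiometry directly to pressures.
P(O2) required for 1030 torr of N2 = (1/1) × 1030 = 1030 torr; available 2200 torr, so N2 is limiting.
P(O2) remaining = 2200 − (1/1) × 1030 = 1170 torr
P(gaseous products) = (2)/1 × 1030 = 2060 torr
P_total at 770 °C = 1170 + 2060 = 3230 torr
Scaling to 314 °C: P = 3230 × 587.15/1043.15 = 1818 torr

1820 torr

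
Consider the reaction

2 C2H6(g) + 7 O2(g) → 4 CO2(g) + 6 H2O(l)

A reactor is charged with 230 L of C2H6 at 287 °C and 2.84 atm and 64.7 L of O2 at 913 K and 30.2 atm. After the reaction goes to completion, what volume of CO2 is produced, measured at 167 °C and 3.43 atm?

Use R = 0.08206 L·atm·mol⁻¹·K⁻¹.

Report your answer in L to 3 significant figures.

157 L

n(C2H6) = PV/RT = (2.84 × 230) / (0.08206 × 560.15) = 14.21 mol
n(O2) = PV/RT = (30.2 × 64.7) / (0.08206 × 913) = 26.08 mol
For 14.21 mol C2H6, stoichiometry requires (7/2) × 14.21 = 49.73 mol O2; 26.08 mol is available, so O2 is limiting.
n(CO2) = (4/7) × 26.08 = 14.90 mol
V(CO2) = nRT/P = 14.90 × 0.08206 × 440.15 / 3.43 = 156.9 L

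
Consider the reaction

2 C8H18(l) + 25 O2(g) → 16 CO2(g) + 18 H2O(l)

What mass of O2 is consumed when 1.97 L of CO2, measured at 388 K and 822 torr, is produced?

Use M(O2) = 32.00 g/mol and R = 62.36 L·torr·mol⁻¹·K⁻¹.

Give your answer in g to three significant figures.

3.35 g

n(CO2) = PV/RT = (822 × 1.97) / (62.36 × 388) = 0.06693 mol
n(O2) = (25/16) × 0.06693 = 0.1046 mol
m(O2) = 0.1046 × 32.00 = 3.347 g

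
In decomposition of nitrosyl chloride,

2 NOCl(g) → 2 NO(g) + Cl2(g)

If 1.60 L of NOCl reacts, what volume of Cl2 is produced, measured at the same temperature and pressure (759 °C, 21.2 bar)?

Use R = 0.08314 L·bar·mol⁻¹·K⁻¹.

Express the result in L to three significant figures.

0.800 L

At constant T and P, gas volumes are in the mole ratio: V(Cl2) = (1/2) × 1.60 = 0.8000 L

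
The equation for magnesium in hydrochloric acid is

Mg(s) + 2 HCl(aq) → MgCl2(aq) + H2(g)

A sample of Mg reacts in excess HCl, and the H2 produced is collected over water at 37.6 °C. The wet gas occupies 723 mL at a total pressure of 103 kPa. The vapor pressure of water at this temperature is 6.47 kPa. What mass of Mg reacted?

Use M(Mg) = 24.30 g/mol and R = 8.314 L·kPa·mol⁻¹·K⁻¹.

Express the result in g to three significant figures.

P(H2) = 103 − 6.47 = 96.53 kPa
n(H2) = PV/RT = (96.53 × 0.7230) / (8.314 × 310.75) = 0.02701 mol
n(Mg) = (1/1) × 0.02701 = 0.02701 mol
m(Mg) = 0.02701 × 24.30 = 0.6563 g

0.656 g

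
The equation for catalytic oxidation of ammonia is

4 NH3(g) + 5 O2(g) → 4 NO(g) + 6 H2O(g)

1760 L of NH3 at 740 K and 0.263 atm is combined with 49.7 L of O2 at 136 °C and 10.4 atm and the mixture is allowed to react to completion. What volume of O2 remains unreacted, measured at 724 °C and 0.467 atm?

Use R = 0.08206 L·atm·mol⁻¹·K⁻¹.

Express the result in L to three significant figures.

n(NH3) = PV/RT = (0.263 × 1760) / (0.08206 × 740) = 7.623 mol
n(O2) = PV/RT = (10.4 × 49.7) / (0.08206 × 409.15) = 15.39 mol
For 7.623 mol NH3, stoichiometry requires (5/4) × 7.623 = 9.529 mol O2; 15.39 mol is available, so NH3 is limiting.
n(O2) consumed = (5/4) × 7.623 = 9.529 mol; remaining = 15.39 − 9.529 = 5.861 mol
V(O2) = nRT/P = 5.861 × 0.08206 × 997.15 / 0.467 = 1027 L

1030 L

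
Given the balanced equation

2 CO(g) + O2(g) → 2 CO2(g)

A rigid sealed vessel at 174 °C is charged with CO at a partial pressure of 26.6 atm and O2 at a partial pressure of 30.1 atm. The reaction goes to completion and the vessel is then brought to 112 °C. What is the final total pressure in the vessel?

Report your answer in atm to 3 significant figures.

37.4 atm

At constant V, partial pressures at 174 °C are proportional to moles, so apply stoichiometry directly to pressures.
P(O2) required for 26.6 atm of CO = (1/2) × 26.6 = 13.30 atm; available 30.1 atm, so CO is limiting.
P(O2) remaining = 30.1 − (1/2) × 26.6 = 16.80 atm
P(gaseous products) = (2)/2 × 26.6 = 26.60 atm
P_total at 174 °C = 16.80 + 26.60 = 43.40 atm
Scaling to 112 °C: P = 43.40 × 385.15/447.15 = 37.38 atm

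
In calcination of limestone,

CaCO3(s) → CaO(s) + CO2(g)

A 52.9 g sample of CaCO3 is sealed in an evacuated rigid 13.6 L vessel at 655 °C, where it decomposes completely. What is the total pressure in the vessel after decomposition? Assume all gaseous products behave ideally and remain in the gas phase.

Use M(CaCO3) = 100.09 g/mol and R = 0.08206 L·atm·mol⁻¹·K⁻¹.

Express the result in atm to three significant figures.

n(CaCO3) = 52.9 / 100.09 = 0.5285 mol
n(gas produced) = (1/1) × 0.5285 = 0.5285 mol
P = nRT/V = 0.5285 × 0.08206 × 928.15 / 13.6 = 2.960 atm

2.96 atm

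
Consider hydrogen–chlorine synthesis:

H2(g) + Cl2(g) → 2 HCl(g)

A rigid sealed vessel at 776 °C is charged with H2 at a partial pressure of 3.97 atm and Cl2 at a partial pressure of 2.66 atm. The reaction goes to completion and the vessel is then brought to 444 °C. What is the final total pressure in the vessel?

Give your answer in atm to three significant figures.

4.53 atm

At constant V, partial pressures at 776 °C are proportional to moles, so apply stoichiometry directly to pressures.
P(Cl2) required for 3.97 atm of H2 = (1/1) × 3.97 = 3.970 atm; available 2.66 atm, so Cl2 is limiting.
P(H2) remaining = 3.97 − (1/1) × 2.66 = 1.310 atm
P(gaseous products) = (2)/1 × 2.66 = 5.320 atm
P_total at 776 °C = 1.310 + 5.320 = 6.630 atm
Scaling to 444 °C: P = 6.630 × 717.15/1049.15 = 4.532 atm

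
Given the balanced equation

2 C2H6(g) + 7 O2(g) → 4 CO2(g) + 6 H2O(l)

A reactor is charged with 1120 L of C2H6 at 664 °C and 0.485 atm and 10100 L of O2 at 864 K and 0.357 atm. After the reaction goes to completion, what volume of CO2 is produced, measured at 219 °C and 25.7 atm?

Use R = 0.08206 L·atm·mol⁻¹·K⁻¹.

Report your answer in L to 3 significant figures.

22.2 L

n(C2H6) = PV/RT = (0.485 × 1120) / (0.08206 × 937.15) = 7.063 mol
n(O2) = PV/RT = (0.357 × 10100) / (0.08206 × 864) = 50.86 mol
For 7.063 mol C2H6, stoichiometry requires (7/2) × 7.063 = 24.72 mol O2; 50.86 mol is available, so C2H6 is limiting.
n(CO2) = (4/2) × 7.063 = 14.13 mol
V(CO2) = nRT/P = 14.13 × 0.08206 × 492.15 / 25.7 = 22.20 L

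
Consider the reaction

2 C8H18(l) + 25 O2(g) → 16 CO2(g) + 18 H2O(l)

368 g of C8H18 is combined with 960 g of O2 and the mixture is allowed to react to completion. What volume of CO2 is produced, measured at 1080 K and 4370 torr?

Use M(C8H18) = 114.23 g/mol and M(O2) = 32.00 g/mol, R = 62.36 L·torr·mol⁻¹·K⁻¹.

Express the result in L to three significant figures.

n(C8H18) = 368 / 114.23 = 3.222 mol
n(O2) = 960 / 32.00 = 30.00 mol
For 3.222 mol C8H18, stoichiometry requires (25/2) × 3.222 = 40.27 mol O2; 30.00 mol is available, so O2 is limiting.
n(CO2) = (16/25) × 30.00 = 19.20 mol
V(CO2) = nRT/P = 19.20 × 62.36 × 1080 / 4370 = 295.9 L

296 L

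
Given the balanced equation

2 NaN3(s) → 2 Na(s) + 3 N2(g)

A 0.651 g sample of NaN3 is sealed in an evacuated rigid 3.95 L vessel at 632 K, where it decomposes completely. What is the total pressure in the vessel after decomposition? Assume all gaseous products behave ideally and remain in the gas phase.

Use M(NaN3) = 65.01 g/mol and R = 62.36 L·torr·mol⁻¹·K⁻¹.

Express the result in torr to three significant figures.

150 torr

n(NaN3) = 0.651 / 65.01 = 0.01001 mol
n(gas produced) = (3/2) × 0.01001 = 0.01502 mol
P = nRT/V = 0.01502 × 62.36 × 632 / 3.95 = 149.9 torr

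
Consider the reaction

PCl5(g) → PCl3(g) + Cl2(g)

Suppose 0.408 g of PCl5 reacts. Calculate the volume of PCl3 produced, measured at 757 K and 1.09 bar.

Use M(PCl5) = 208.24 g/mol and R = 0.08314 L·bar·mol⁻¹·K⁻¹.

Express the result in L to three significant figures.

0.113 L

n(PCl5) = 0.4080 / 208.24 = 0.001959 mol
n(PCl3) = (1/1) × 0.001959 = 0.001959 mol
V = nRT/P = 0.001959 × 0.08314 × 757 / 1.09 = 0.1131 L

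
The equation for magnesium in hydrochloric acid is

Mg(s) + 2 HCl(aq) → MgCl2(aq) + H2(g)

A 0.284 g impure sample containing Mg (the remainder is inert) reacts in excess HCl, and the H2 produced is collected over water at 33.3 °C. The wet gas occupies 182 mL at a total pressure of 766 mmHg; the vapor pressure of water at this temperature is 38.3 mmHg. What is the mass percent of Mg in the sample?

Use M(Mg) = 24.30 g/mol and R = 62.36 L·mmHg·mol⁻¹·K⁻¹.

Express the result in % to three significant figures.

P(H2) = 766 − 38.3 = 727.7 mmHg
n(H2) = PV/RT = (727.7 × 0.1820) / (62.36 × 306.45) = 0.006930 mol
n(Mg) = (1/1) × 0.006930 = 0.006930 mol
m(Mg) = 0.006930 × 24.30 = 0.1684 g
%Mg = 0.1684 / 0.284 × 100 = 59.30%

59.3 %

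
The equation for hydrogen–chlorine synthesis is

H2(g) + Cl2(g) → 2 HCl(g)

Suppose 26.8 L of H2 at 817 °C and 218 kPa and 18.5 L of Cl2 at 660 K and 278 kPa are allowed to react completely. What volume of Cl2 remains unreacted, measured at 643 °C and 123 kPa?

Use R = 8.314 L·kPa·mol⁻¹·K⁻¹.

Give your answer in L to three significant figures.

18.1 L

n(H2) = PV/RT = (218 × 26.8) / (8.314 × 1090.15) = 0.6446 mol
n(Cl2) = PV/RT = (278 × 18.5) / (8.314 × 660) = 0.9373 mol
For 0.6446 mol H2, stoichiometry requires (1/1) × 0.6446 = 0.6446 mol Cl2; 0.9373 mol is available, so H2 is limiting.
n(Cl2) consumed = (1/1) × 0.6446 = 0.6446 mol; remaining = 0.9373 − 0.6446 = 0.2927 mol
V(Cl2) = nRT/P = 0.2927 × 8.314 × 916.15 / 123 = 18.13 L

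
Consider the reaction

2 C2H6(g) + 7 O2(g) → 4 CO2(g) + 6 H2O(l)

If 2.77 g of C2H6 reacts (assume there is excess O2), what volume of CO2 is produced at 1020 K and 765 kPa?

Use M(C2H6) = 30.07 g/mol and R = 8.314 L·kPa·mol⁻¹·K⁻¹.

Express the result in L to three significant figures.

n(C2H6) = 2.770 / 30.07 = 0.09212 mol
n(CO2) = (4/2) × 0.09212 = 0.1842 mol
V = nRT/P = 0.1842 × 8.314 × 1020 / 765 = 2.042 L

2.04 L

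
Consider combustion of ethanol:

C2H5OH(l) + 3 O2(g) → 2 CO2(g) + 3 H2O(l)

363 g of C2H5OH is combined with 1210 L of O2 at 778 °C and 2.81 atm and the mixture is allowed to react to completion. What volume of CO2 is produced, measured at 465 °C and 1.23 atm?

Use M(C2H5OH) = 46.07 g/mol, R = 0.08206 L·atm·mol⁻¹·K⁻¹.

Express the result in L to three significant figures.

n(C2H5OH) = 363 / 46.07 = 7.879 mol
n(O2) = PV/RT = (2.81 × 1210) / (0.08206 × 1051.15) = 39.42 mol
For 7.879 mol C2H5OH, stoichiometry requires (3/1) × 7.879 = 23.64 mol O2; 39.42 mol is available, so C2H5OH is limiting.
n(CO2) = (2/1) × 7.879 = 15.76 mol
V(CO2) = nRT/P = 15.76 × 0.08206 × 738.15 / 1.23 = 776.1 L

776 L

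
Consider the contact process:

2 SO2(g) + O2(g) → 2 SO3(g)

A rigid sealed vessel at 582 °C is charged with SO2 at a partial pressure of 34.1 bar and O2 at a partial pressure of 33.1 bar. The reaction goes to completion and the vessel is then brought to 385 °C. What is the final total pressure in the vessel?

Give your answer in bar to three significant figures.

38.6 bar

Because the vessel is rigid and T is held at 582 °C, work the stoichiometry in partial pressures (P_i = n_iRT/V).
P(O2) required for 34.1 bar of SO2 = (1/2) × 34.1 = 17.05 bar; available 33.1 bar, so SO2 is limiting.
P(O2) remaining = 33.1 − (1/2) × 34.1 = 16.05 bar
P(gaseous products) = (2)/2 × 34.1 = 34.10 bar
P_total at 582 °C = 16.05 + 34.10 = 50.15 bar
Scaling to 385 °C: P = 50.15 × 658.15/855.15 = 38.60 bar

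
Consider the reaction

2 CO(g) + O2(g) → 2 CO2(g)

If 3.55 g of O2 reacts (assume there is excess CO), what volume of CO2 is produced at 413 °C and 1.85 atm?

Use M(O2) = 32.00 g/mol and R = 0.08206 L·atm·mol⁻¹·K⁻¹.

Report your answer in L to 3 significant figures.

n(O2) = 3.550 / 32.00 = 0.1109 mol
n(CO2) = (2/1) × 0.1109 = 0.2218 mol
V = nRT/P = 0.2218 × 0.08206 × 686.15 / 1.85 = 6.751 L

6.75 L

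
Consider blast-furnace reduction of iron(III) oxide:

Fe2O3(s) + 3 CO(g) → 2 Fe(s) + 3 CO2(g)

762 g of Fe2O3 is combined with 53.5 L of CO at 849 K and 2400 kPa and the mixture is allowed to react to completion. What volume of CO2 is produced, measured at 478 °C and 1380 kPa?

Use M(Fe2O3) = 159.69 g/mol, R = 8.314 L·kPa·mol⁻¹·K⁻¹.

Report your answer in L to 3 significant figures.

64.8 L

n(Fe2O3) = 762 / 159.69 = 4.772 mol
n(CO) = PV/RT = (2400 × 53.5) / (8.314 × 849) = 18.19 mol
For 4.772 mol Fe2O3, stoichiometry requires (3/1) × 4.772 = 14.32 mol CO; 18.19 mol is available, so Fe2O3 is limiting.
n(CO2) = (3/1) × 4.772 = 14.32 mol
V(CO2) = nRT/P = 14.32 × 8.314 × 751.15 / 1380 = 64.80 L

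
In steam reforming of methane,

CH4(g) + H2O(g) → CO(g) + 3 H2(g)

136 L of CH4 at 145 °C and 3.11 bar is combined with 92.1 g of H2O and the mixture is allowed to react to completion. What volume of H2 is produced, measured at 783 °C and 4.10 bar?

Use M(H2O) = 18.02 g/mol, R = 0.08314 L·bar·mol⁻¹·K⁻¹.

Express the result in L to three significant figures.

328 L

n(CH4) = PV/RT = (3.11 × 136) / (0.08314 × 418.15) = 12.17 mol
n(H2O) = 92.1 / 18.02 = 5.111 mol
For 12.17 mol CH4, stoichiometry requires (1/1) × 12.17 = 12.17 mol H2O; 5.111 mol is available, so H2O is limiting.
n(H2) = (3/1) × 5.111 = 15.33 mol
V(H2) = nRT/P = 15.33 × 0.08314 × 1056.15 / 4.10 = 328.3 L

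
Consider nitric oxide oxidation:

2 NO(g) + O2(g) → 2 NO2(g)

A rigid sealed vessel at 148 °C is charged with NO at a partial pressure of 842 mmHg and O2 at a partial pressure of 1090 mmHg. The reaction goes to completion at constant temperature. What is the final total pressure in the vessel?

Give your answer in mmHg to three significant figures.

With V and T fixed, P_i ∝ n_i, so the mole ratios apply directly to partial pressures at 148 °C.
P(O2) required for 842 mmHg of NO = (1/2) × 842 = 421.0 mmHg; available 1090 mmHg, so NO is limiting.
P(O2) remaining = 1090 − (1/2) × 842 = 669.0 mmHg
P(gaseous products) = (2)/2 × 842 = 842.0 mmHg
P_total at 148 °C = 669.0 + 842.0 = 1511 mmHg

1510 mmHg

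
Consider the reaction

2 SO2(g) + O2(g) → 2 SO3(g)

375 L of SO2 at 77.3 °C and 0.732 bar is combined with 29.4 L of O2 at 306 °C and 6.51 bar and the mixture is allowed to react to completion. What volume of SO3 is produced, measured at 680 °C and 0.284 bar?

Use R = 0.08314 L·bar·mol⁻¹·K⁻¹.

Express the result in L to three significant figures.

2220 L

n(SO2) = PV/RT = (0.732 × 375) / (0.08314 × 350.45) = 9.421 mol
n(O2) = PV/RT = (6.51 × 29.4) / (0.08314 × 579.15) = 3.975 mol
For 9.421 mol SO2, stoichiometry requires (1/2) × 9.421 = 4.710 mol O2; 3.975 mol is available, so O2 is limiting.
n(SO3) = (2/1) × 3.975 = 7.950 mol
V(SO3) = nRT/P = 7.950 × 0.08314 × 953.15 / 0.284 = 2218 L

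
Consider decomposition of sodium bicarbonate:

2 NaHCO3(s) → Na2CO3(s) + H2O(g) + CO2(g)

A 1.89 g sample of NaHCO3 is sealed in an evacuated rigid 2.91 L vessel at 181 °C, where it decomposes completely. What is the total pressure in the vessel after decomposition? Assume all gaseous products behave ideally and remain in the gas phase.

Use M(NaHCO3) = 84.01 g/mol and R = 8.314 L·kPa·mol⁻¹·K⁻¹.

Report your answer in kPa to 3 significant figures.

29.2 kPa

n(NaHCO3) = 1.89 / 84.01 = 0.02250 mol
n(gas produced) = (2/2) × 0.02250 = 0.02250 mol
P = nRT/V = 0.02250 × 8.314 × 454.15 / 2.91 = 29.19 kPa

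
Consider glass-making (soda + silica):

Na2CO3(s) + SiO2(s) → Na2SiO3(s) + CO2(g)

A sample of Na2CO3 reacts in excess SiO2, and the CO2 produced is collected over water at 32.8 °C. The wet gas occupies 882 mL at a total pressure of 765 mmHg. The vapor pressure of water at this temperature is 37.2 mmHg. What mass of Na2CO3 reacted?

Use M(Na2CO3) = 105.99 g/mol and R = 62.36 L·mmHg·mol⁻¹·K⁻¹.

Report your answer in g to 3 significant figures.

P(CO2) = 765 − 37.2 = 727.8 mmHg
n(CO2) = PV/RT = (727.8 × 0.8820) / (62.36 × 305.95) = 0.03365 mol
n(Na2CO3) = (1/1) × 0.03365 = 0.03365 mol
m(Na2CO3) = 0.03365 × 105.99 = 3.567 g

3.57 g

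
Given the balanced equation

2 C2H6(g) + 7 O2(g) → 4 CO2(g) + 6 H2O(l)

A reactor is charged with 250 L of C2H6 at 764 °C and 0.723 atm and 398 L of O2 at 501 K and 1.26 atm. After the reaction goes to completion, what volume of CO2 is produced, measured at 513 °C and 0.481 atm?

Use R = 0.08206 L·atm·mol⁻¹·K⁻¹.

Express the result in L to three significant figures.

n(C2H6) = PV/RT = (0.723 × 250) / (0.08206 × 1037.15) = 2.124 mol
n(O2) = PV/RT = (1.26 × 398) / (0.08206 × 501) = 12.20 mol
For 2.124 mol C2H6, stoichiometry requires (7/2) × 2.124 = 7.434 mol O2; 12.20 mol is available, so C2H6 is limiting.
n(CO2) = (4/2) × 2.124 = 4.248 mol
V(CO2) = nRT/P = 4.248 × 0.08206 × 786.15 / 0.481 = 569.7 L

570 L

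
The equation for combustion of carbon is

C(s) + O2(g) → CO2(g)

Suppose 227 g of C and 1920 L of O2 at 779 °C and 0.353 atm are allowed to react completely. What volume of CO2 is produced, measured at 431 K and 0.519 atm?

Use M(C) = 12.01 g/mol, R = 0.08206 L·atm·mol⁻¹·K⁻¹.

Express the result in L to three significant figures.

535 L

n(C) = 227 / 12.01 = 18.90 mol
n(O2) = PV/RT = (0.353 × 1920) / (0.08206 × 1052.15) = 7.850 mol
For 18.90 mol C, stoichiometry requires (1/1) × 18.90 = 18.90 mol O2; 7.850 mol is available, so O2 is limiting.
n(CO2) = (1/1) × 7.850 = 7.850 mol
V(CO2) = nRT/P = 7.850 × 0.08206 × 431 / 0.519 = 534.9 L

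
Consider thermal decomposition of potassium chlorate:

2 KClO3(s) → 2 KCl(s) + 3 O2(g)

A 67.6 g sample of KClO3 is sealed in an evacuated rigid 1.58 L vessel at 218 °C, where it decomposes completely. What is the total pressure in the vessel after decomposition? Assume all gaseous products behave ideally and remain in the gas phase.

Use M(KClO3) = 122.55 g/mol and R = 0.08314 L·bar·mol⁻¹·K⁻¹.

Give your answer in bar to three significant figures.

n(KClO3) = 67.6 / 122.55 = 0.5516 mol
n(gas produced) = (3/2) × 0.5516 = 0.8274 mol
P = nRT/V = 0.8274 × 0.08314 × 491.15 / 1.58 = 21.38 bar

21.4 bar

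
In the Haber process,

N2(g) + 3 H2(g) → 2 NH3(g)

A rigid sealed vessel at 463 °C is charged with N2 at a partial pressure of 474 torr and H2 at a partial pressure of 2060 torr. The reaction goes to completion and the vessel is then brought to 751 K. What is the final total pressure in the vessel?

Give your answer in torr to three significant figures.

Because the vessel is rigid and T is held at 463 °C, work the stoichiometry in partial pressures (P_i = n_iRT/V).
P(H2) required for 474 torr of N2 = (3/1) × 474 = 1422 torr; available 2060 torr, so N2 is limiting.
P(H2) remaining = 2060 − (3/1) × 474 = 638.0 torr
P(gaseous products) = (2)/1 × 474 = 948.0 torr
P_total at 463 °C = 638.0 + 948.0 = 1586 torr
Scaling to 751 K: P = 1586 × 751/736.15 = 1618 torr

1620 torr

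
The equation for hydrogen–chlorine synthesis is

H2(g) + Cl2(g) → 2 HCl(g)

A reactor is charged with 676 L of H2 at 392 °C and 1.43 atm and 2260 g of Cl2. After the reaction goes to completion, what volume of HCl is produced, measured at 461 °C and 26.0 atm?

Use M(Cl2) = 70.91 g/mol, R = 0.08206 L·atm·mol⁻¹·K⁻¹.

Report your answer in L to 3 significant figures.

82.1 L

n(H2) = PV/RT = (1.43 × 676) / (0.08206 × 665.15) = 17.71 mol
n(Cl2) = 2260 / 70.91 = 31.87 mol
For 17.71 mol H2, stoichiometry requires (1/1) × 17.71 = 17.71 mol Cl2; 31.87 mol is available, so H2 is limiting.
n(HCl) = (2/1) × 17.71 = 35.42 mol
V(HCl) = nRT/P = 35.42 × 0.08206 × 734.15 / 26.0 = 82.07 L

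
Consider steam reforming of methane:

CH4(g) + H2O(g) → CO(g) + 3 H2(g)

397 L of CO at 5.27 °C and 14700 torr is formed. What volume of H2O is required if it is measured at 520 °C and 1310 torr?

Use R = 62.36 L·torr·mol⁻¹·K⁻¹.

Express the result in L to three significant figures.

12700 L

n(CO) = PV/RT = (14700 × 397) / (62.36 × 278.42) = 336.1 mol
n(H2O) = (1/1) × 336.1 = 336.1 mol
V = nRT/P = 336.1 × 62.36 × 793.15 / 1310 = 12690 L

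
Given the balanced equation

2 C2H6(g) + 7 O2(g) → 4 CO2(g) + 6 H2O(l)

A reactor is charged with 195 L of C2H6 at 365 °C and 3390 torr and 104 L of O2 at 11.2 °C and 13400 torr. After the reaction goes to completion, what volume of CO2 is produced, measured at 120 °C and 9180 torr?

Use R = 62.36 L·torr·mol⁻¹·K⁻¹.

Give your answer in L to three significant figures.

n(C2H6) = PV/RT = (3390 × 195) / (62.36 × 638.15) = 16.61 mol
n(O2) = PV/RT = (13400 × 104) / (62.36 × 284.35) = 78.59 mol
For 16.61 mol C2H6, stoichiometry requires (7/2) × 16.61 = 58.13 mol O2; 78.59 mol is available, so C2H6 is limiting.
n(CO2) = (4/2) × 16.61 = 33.22 mol
V(CO2) = nRT/P = 33.22 × 62.36 × 393.15 / 9180 = 88.72 L

88.7 L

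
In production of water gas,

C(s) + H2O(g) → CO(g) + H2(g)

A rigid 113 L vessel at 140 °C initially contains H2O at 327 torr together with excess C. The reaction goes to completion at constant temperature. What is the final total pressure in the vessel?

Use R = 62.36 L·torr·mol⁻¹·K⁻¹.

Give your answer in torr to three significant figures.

654 torr

Rigid vessel, constant T ⇒ P scales with total gas moles (1 → 2).
P_final = (2/1) × 327 = 654.0 torr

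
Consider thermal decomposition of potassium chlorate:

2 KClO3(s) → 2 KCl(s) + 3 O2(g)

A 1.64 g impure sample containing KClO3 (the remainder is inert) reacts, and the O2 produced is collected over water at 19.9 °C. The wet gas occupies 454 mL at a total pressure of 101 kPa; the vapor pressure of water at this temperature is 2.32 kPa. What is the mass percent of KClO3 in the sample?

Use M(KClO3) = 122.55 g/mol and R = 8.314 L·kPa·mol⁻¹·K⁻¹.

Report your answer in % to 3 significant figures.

91.6 %

P(O2) = 101 − 2.32 = 98.68 kPa
n(O2) = PV/RT = (98.68 × 0.4540) / (8.314 × 293.05) = 0.01839 mol
n(KClO3) = (2/3) × 0.01839 = 0.01226 mol
m(KClO3) = 0.01226 × 122.55 = 1.502 g
%KClO3 = 1.502 / 1.64 × 100 = 91.59%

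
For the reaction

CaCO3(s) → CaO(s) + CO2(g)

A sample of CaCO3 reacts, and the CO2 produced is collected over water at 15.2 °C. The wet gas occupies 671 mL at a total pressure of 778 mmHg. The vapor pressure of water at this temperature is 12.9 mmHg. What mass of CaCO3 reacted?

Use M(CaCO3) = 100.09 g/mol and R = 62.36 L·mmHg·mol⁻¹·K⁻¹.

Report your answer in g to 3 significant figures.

P(CO2) = 778 − 12.9 = 765.1 mmHg
n(CO2) = PV/RT = (765.1 × 0.6710) / (62.36 × 288.35) = 0.02855 mol
n(CaCO3) = (1/1) × 0.02855 = 0.02855 mol
m(CaCO3) = 0.02855 × 100.09 = 2.858 g

2.86 g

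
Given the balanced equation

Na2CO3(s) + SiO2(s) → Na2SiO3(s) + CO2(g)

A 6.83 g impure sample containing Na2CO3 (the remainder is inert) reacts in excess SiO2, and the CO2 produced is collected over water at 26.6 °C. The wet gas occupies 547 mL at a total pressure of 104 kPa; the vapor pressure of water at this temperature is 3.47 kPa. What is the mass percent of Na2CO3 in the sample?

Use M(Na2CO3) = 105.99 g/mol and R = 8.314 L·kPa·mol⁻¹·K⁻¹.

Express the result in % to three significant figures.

P(CO2) = 104 − 3.47 = 100.5 kPa
n(CO2) = PV/RT = (100.5 × 0.5470) / (8.314 × 299.75) = 0.02206 mol
n(Na2CO3) = (1/1) × 0.02206 = 0.02206 mol
m(Na2CO3) = 0.02206 × 105.99 = 2.338 g
%Na2CO3 = 2.338 / 6.83 × 100 = 34.23%

34.2 %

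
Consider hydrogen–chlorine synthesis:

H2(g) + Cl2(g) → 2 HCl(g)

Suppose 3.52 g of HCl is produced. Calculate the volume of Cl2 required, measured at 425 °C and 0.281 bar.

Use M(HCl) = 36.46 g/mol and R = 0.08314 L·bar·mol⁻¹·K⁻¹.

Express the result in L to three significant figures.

n(HCl) = 3.520 / 36.46 = 0.09654 mol
n(Cl2) = (1/2) × 0.09654 = 0.04827 mol
V = nRT/P = 0.04827 × 0.08314 × 698.15 / 0.281 = 9.971 L

9.97 L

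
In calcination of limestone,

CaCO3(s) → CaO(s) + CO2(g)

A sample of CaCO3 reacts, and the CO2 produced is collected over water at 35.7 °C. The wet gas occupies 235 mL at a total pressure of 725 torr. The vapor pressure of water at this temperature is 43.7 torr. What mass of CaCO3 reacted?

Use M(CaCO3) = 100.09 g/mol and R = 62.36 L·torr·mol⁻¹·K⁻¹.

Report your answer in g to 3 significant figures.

P(CO2) = 725 − 43.7 = 681.3 torr
n(CO2) = PV/RT = (681.3 × 0.2350) / (62.36 × 308.85) = 0.008313 mol
n(CaCO3) = (1/1) × 0.008313 = 0.008313 mol
m(CaCO3) = 0.008313 × 100.09 = 0.8320 g

0.832 g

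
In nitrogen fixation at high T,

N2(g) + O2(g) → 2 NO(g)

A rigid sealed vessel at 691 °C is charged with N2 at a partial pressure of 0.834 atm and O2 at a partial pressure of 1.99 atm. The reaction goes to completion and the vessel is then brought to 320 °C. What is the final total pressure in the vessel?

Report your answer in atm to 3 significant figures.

With V and T fixed, P_i ∝ n_i, so the mole ratios apply directly to partial pressures at 691 °C.
P(O2) required for 0.834 atm of N2 = (1/1) × 0.834 = 0.8340 atm; available 1.99 atm, so N2 is limiting.
P(O2) remaining = 1.99 − (1/1) × 0.834 = 1.156 atm
P(gaseous products) = (2)/1 × 0.834 = 1.668 atm
P_total at 691 °C = 1.156 + 1.668 = 2.824 atm
Scaling to 320 °C: P = 2.824 × 593.15/964.15 = 1.737 atm

1.74 atm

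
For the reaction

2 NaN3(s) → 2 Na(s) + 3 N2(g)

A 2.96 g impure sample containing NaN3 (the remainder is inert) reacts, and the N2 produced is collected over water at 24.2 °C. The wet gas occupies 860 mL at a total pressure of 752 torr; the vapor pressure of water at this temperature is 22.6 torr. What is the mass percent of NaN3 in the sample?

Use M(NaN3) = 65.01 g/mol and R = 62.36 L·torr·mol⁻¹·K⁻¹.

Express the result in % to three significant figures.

49.5 %

P(N2) = 752 − 22.6 = 729.4 torr
n(N2) = PV/RT = (729.4 × 0.8600) / (62.36 × 297.35) = 0.03383 mol
n(NaN3) = (2/3) × 0.03383 = 0.02255 mol
m(NaN3) = 0.02255 × 65.01 = 1.466 g
%NaN3 = 1.466 / 2.96 × 100 = 49.53%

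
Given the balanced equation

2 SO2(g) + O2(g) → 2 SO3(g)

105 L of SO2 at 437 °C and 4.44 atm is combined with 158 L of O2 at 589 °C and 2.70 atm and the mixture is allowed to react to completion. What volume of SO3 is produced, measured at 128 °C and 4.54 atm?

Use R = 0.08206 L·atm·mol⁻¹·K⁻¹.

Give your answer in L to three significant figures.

58.0 L

n(SO2) = PV/RT = (4.44 × 105) / (0.08206 × 710.15) = 8.000 mol
n(O2) = PV/RT = (2.70 × 158) / (0.08206 × 862.15) = 6.030 mol
For 8.000 mol SO2, stoichiometry requires (1/2) × 8.000 = 4.000 mol O2; 6.030 mol is available, so SO2 is limiting.
n(SO3) = (2/2) × 8.000 = 8.000 mol
V(SO3) = nRT/P = 8.000 × 0.08206 × 401.15 / 4.54 = 58.01 L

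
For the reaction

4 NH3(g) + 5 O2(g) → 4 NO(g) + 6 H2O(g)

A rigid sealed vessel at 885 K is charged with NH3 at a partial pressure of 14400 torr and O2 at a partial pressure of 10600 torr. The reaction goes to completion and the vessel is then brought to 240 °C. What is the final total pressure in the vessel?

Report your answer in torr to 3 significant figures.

15700 torr

Because the vessel is rigid and T is held at 885 K, work the stoichiometry in partial pressures (P_i = n_iRT/V).
P(O2) required for 14400 torr of NH3 = (5/4) × 14400 = 18000 torr; available 10600 torr, so O2 is limiting.
P(NH3) remaining = 14400 − (4/5) × 10600 = 5920 torr
P(gaseous products) = (4+6)/5 × 10600 = 21200 torr
P_total at 885 K = 5920 + 21200 = 27120 torr
Scaling to 240 °C: P = 27120 × 513.15/885 = 15730 torr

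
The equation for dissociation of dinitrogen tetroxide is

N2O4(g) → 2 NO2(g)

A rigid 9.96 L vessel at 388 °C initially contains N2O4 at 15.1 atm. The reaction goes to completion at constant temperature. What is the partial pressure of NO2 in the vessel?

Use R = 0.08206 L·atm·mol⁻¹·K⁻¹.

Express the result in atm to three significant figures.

30.2 atm

n(N2O4)₀ = PV/RT = (15.1 × 9.96) / (0.08206 × 661.15) = 2.772 mol
n(NO2) = (2/1) × 2.772 = 5.544 mol
P(NO2) = nRT/V = 5.544 × 0.08206 × 661.15 / 9.96 = 30.20 atm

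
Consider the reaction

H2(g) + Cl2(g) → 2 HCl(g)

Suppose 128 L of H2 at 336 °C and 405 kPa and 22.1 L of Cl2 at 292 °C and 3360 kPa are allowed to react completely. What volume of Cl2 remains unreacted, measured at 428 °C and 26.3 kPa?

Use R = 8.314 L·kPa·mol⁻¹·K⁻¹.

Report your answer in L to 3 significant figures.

n(H2) = PV/RT = (405 × 128) / (8.314 × 609.15) = 10.24 mol
n(Cl2) = PV/RT = (3360 × 22.1) / (8.314 × 565.15) = 15.80 mol
For 10.24 mol H2, stoichiometry requires (1/1) × 10.24 = 10.24 mol Cl2; 15.80 mol is available, so H2 is limiting.
n(Cl2) consumed = (1/1) × 10.24 = 10.24 mol; remaining = 15.80 − 10.24 = 5.560 mol
V(Cl2) = nRT/P = 5.560 × 8.314 × 701.15 / 26.3 = 1232 L

1230 L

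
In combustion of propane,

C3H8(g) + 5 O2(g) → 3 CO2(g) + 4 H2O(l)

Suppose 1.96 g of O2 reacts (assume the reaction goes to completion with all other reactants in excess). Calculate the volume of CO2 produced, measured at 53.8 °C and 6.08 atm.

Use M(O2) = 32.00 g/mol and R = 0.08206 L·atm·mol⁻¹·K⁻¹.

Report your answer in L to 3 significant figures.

n(O2) = 1.960 / 32.00 = 0.06125 mol
n(CO2) = (3/5) × 0.06125 = 0.03675 mol
V = nRT/P = 0.03675 × 0.08206 × 326.95 / 6.08 = 0.1622 L

0.162 L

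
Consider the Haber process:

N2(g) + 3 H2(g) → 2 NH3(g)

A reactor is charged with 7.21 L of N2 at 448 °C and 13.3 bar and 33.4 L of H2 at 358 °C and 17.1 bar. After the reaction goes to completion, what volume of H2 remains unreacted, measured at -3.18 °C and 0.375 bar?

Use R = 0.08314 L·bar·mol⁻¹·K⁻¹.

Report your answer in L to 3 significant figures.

364 L

n(N2) = PV/RT = (13.3 × 7.21) / (0.08314 × 721.15) = 1.599 mol
n(H2) = PV/RT = (17.1 × 33.4) / (0.08314 × 631.15) = 10.88 mol
For 1.599 mol N2, stoichiometry requires (3/1) × 1.599 = 4.797 mol H2; 10.88 mol is available, so N2 is limiting.
n(H2) consumed = (3/1) × 1.599 = 4.797 mol; remaining = 10.88 − 4.797 = 6.083 mol
V(H2) = nRT/P = 6.083 × 0.08314 × 269.97 / 0.375 = 364.1 L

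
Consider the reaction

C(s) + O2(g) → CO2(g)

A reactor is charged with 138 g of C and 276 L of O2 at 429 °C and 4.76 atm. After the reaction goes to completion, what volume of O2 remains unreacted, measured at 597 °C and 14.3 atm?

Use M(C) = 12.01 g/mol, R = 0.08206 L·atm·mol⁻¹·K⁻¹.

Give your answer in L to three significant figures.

56.5 L

n(C) = 138 / 12.01 = 11.49 mol
n(O2) = PV/RT = (4.76 × 276) / (0.08206 × 702.15) = 22.80 mol
For 11.49 mol C, stoichiometry requires (1/1) × 11.49 = 11.49 mol O2; 22.80 mol is available, so C is limiting.
n(O2) consumed = (1/1) × 11.49 = 11.49 mol; remaining = 22.80 − 11.49 = 11.31 mol
V(O2) = nRT/P = 11.31 × 0.08206 × 870.15 / 14.3 = 56.47 L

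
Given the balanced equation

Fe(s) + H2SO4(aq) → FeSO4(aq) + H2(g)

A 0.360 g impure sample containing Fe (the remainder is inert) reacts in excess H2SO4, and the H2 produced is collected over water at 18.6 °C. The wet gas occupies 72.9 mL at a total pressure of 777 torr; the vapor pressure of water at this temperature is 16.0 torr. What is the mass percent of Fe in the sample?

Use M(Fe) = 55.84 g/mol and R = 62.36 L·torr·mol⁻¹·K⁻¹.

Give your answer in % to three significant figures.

47.3 %

P(H2) = 777 − 16.0 = 761.0 torr
n(H2) = PV/RT = (761.0 × 0.07290) / (62.36 × 291.75) = 0.003049 mol
n(Fe) = (1/1) × 0.003049 = 0.003049 mol
m(Fe) = 0.003049 × 55.84 = 0.1703 g
%Fe = 0.1703 / 0.360 × 100 = 47.31%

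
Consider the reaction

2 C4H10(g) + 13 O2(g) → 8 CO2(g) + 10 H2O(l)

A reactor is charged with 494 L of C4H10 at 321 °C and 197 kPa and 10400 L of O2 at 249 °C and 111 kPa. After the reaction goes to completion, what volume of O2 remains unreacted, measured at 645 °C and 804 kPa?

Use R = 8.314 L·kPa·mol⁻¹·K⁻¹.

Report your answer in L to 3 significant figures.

1310 L

n(C4H10) = PV/RT = (197 × 494) / (8.314 × 594.15) = 19.70 mol
n(O2) = PV/RT = (111 × 10400) / (8.314 × 522.15) = 265.9 mol
For 19.70 mol C4H10, stoichiometry requires (13/2) × 19.70 = 128.0 mol O2; 265.9 mol is available, so C4H10 is limiting.
n(O2) consumed = (13/2) × 19.70 = 128.0 mol; remaining = 265.9 − 128.0 = 137.9 mol
V(O2) = nRT/P = 137.9 × 8.314 × 918.15 / 804 = 1309 L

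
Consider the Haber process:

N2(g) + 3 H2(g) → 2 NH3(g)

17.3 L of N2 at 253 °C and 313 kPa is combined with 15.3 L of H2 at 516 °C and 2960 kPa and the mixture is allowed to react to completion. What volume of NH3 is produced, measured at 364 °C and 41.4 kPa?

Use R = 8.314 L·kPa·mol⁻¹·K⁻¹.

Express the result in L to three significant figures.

n(N2) = PV/RT = (313 × 17.3) / (8.314 × 526.15) = 1.238 mol
n(H2) = PV/RT = (2960 × 15.3) / (8.314 × 789.15) = 6.903 mol
For 1.238 mol N2, stoichiometry requires (3/1) × 1.238 = 3.714 mol H2; 6.903 mol is available, so N2 is limiting.
n(NH3) = (2/1) × 1.238 = 2.476 mol
V(NH3) = nRT/P = 2.476 × 8.314 × 637.15 / 41.4 = 316.8 L

317 L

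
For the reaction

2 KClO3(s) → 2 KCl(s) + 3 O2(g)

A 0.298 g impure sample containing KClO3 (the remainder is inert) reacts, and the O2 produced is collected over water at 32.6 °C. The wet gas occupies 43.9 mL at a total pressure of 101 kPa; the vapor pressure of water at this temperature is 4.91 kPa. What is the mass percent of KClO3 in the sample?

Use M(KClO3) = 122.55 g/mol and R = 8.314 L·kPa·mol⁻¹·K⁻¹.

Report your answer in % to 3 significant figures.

P(O2) = 101 − 4.91 = 96.09 kPa
n(O2) = PV/RT = (96.09 × 0.04390) / (8.314 × 305.75) = 0.001659 mol
n(KClO3) = (2/3) × 0.001659 = 0.001106 mol
m(KClO3) = 0.001106 × 122.55 = 0.1355 g
%KClO3 = 0.1355 / 0.298 × 100 = 45.47%

45.5 %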